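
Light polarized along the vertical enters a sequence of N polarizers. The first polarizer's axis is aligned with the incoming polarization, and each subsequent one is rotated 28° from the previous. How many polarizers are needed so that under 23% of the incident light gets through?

N = 7

First polarizer is aligned with the polarization: full transmission.
Each further stage multiplies by cos²(28°) = 0.7796.
After N polarizers: T = 0.7796^(N−1). Require T < 0.23 ⇒ N−1 > ln(0.23)/ln(0.7796) = 5.90, so N−1 ≥ 6 and N = 7.
Check: N=7 gives T = 0.2245 < 0.23; N=6 gives T = 0.288.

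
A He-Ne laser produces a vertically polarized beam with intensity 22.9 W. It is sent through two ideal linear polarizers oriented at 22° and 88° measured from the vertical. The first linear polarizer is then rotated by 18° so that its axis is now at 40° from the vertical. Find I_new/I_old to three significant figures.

I_new/I_old ≈ 1.85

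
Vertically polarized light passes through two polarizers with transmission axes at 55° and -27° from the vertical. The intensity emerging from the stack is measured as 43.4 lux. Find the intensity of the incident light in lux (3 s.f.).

I₀ ≈ 6810 lux

I₁ = I₀ cos²(55° − 0°) = I₀ cos²(55°) = 0.329 I₀.
I₂ = I₁ cos²(-27° − 55°) = 0.329 I₀ · cos²(82°) = 0.006372 I₀.
So 43.4 lux = 0.006372 I₀, giving I₀ = 43.4/0.006372 = 6811 lux.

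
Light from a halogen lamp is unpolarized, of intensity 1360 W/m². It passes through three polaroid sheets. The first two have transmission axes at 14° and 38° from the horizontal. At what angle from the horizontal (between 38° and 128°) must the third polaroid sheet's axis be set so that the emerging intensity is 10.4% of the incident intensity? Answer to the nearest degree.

θ ≈ 98°

Unpolarized light through the first polarizer → I₁ = ½ I₀, now polarized at 14°.
I₂ = I₁ cos²(38° − 14°) = 0.5 I₀ · cos²(24°) = 0.4173 I₀.
Need I₃/I₀ = 0.104, so cos²(θ − 38°) = 0.104 / 0.4173 = 0.2492.
θ − 38° = arccos(√0.2492) = 60.1°, giving θ ≈ 38 + 60.1 = 98.1°.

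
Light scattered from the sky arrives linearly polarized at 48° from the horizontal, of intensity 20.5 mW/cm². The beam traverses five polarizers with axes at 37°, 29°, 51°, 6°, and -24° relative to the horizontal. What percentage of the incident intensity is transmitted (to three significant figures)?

≈ 30.5%

I₁ = 20.5 mW/cm² · cos²(11°) = 19.75 mW/cm².
I₂ = I₁ · cos²(8°) = 19.75 · 0.9806 = 19.37 mW/cm².
I₃ = I₂ · cos²(22°) = 19.37 · 0.8597 = 16.65 mW/cm².
I₄ = I₃ · cos²(45°) = 16.65 · 0.5 = 8.326 mW/cm².
I₅ = I₄ · cos²(30°) = 8.326 · 0.75 = 6.245 mW/cm².
That is 30.46% of the incident intensity.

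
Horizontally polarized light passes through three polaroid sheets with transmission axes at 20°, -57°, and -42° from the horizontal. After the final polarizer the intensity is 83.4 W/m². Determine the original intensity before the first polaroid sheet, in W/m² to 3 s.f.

I₀ ≈ 2000 W/m²

I₁ = I₀ cos²(20° − 0°) = I₀ cos²(20°) = 0.883 I₀.
I₂ = I₁ cos²(-57° − 20°) = 0.883 I₀ · cos²(77°) = 0.04468 I₀.
I₃ = I₂ cos²(-42° + 57°) = 0.04468 I₀ · cos²(15°) = 0.04169 I₀.
So 83.4 W/m² = 0.04169 I₀, giving I₀ = 83.4/0.04169 = 2000 W/m².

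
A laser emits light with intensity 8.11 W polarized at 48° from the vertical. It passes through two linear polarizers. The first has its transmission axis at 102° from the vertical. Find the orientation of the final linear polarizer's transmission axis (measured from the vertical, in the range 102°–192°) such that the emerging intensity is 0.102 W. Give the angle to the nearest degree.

I₁ = I₀ cos²(102° − 48°) = I₀ cos²(54°) = 0.3455 I₀.
Target fraction: 0.102 / 8.11 W = 0.01258 of I₀.
Need I₂/I₀ = 0.01258, so cos²(θ − 102°) = 0.01258 / 0.3455 = 0.0364.
θ − 102° = arccos(√0.0364) = 79.0°, giving θ ≈ 102 + 79.0 = 181.0°.

θ ≈ 181°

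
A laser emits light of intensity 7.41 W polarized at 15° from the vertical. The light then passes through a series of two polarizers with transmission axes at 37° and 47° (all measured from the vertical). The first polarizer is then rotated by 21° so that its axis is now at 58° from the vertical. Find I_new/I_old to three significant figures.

Before rotation:
By Malus's law, I₁ = I₀ cos²(37° − 15°) = I₀ cos²(22°) = 0.8597 I₀.
I₂ = I₁ cos²(47° − 37°) = 0.8597 I₀ · cos²(10°) = 0.8337 I₀.
After rotation:
I₁ = I₀ cos²(58° − 15°) = I₀ cos²(43°) = 0.5349 I₀.
I₂ = I₁ cos²(47° − 58°) = 0.5349 I₀ · cos²(11°) = 0.5154 I₀.
Ratio = 0.5154 / 0.8337 = 0.6182.

I_new/I_old ≈ 0.618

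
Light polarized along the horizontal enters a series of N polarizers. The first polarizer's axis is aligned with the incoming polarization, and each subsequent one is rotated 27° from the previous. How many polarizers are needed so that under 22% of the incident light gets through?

N = 8

First polarizer is aligned with the polarization: full transmission.
Each further stage multiplies by cos²(27°) = 0.7939.
After N polarizers: T = 0.7939^(N−1). Require T < 0.22 ⇒ N−1 > ln(0.22)/ln(0.7939) = 6.56, so N−1 ≥ 7 and N = 8.
Check: N=8 gives T = 0.1988 < 0.22; N=7 gives T = 0.2504.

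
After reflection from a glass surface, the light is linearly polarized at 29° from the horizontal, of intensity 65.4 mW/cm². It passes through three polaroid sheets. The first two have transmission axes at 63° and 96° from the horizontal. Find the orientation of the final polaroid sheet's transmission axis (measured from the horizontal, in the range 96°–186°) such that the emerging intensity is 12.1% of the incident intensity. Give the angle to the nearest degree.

I₁ = I₀ cos²(63° − 29°) = I₀ cos²(34°) = 0.6873 I₀.
I₂ = I₁ cos²(96° − 63°) = 0.6873 I₀ · cos²(33°) = 0.4834 I₀.
Need I₃/I₀ = 0.121, so cos²(θ − 96°) = 0.121 / 0.4834 = 0.2503.
θ − 96° = arccos(√0.2503) = 60.0°, giving θ ≈ 96 + 60.0 = 156.0°.

θ ≈ 156°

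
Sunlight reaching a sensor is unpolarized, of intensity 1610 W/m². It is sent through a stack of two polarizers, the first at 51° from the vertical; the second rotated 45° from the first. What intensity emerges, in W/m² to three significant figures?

I ≈ 403 W/m²

Unpolarized light through the first polarizer → I₁ = 1610 W/m²/2 = 805 W/m², polarized at 51°.
I₂ = I₁ · cos²(45°) = 805 · 0.5 = 402.5 W/m².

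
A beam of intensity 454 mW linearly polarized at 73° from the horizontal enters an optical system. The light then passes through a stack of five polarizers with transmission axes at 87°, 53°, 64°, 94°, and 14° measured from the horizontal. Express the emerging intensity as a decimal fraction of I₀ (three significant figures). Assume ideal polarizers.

I/I₀ ≈ 0.0141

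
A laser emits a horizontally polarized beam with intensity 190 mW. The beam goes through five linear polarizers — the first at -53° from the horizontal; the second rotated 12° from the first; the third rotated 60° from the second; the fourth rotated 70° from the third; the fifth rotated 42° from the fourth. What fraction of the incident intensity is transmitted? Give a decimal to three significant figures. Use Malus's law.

I/I₀ ≈ 0.00560

By Malus's law, I₁ = 190 mW · cos²(53°) = 68.81 mW.
I₂ = I₁ · cos²(12°) = 68.81 · 0.9568 = 65.84 mW.
I₃ = I₂ · cos²(60°) = 65.84 · 0.25 = 16.46 mW.
I₄ = I₃ · cos²(70°) = 16.46 · 0.117 = 1.925 mW.
I₅ = I₄ · cos²(42°) = 1.925 · 0.5523 = 1.063 mW.
Transmitted fraction = 0.005597.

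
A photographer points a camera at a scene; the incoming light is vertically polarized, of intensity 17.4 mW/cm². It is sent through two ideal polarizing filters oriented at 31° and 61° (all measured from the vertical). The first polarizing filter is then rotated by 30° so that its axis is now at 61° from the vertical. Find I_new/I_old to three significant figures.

I_new/I_old ≈ 0.427

Before rotation:
I₁ = I₀ cos²(31° − 0°) = I₀ cos²(31°) = 0.7347 I₀.
I₂ = I₁ cos²(61° − 31°) = 0.7347 I₀ · cos²(30°) = 0.5511 I₀.
After rotation:
I₁ = I₀ cos²(61° − 0°) = I₀ cos²(61°) = 0.235 I₀.
I₂ = I₁ cos²(61° − 61°) = 0.235 I₀ · cos²(0°) = 0.235 I₀.
Ratio = 0.235 / 0.5511 = 0.4265.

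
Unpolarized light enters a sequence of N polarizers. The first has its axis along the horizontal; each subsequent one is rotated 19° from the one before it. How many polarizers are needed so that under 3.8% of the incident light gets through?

First polarizer halves the unpolarized light: factor 1/2.
Each further stage multiplies by cos²(19°) = 0.894.
After N polarizers: T = 0.5·0.894^(N−1). Require T < 0.038 ⇒ N−1 > ln(0.038/0.5)/ln(0.894) = 23.00, so N−1 ≥ 24 and N = 25.
Check: N=25 gives T = 0.03397 < 0.038; N=24 gives T = 0.038.

N = 25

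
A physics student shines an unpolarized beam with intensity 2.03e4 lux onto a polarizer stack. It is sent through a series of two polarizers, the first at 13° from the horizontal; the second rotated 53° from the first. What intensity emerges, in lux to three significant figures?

I ≈ 3680 lux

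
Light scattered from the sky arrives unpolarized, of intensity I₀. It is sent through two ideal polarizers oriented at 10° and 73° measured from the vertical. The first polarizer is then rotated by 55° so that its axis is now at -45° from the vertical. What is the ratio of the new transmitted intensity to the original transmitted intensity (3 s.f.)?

I_new/I_old ≈ 1.07

Before rotation:
Unpolarized light through the first polarizer → I₁ = ½ I₀, now polarized at 10°.
I₂ = I₁ cos²(73° − 10°) = 0.5 I₀ · cos²(63°) = 0.1031 I₀.
After rotation:
Unpolarized light through the first polarizer → I₁ = ½ I₀, now polarized at -45°.
Angle between axes 1 and 2: 62°. I₂ = 0.5 I₀ · cos²(62°) = 0.1102 I₀.
Ratio = 0.1102 / 0.1031 = 1.069.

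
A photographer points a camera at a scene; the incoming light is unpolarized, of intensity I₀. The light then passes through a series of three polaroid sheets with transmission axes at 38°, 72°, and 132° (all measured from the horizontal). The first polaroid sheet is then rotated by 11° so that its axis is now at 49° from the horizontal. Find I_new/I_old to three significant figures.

I_new/I_old ≈ 1.23

Before rotation:
Unpolarized light through the first polarizer → I₁ = ½ I₀, now polarized at 38°.
I₂ = I₁ cos²(72° − 38°) = 0.5 I₀ · cos²(34°) = 0.3437 I₀.
I₃ = I₂ cos²(132° − 72°) = 0.3437 I₀ · cos²(60°) = 0.08591 I₀.
After rotation:
Unpolarized light through the first polarizer → I₁ = ½ I₀, now polarized at 49°.
I₂ = I₁ cos²(72° − 49°) = 0.5 I₀ · cos²(23°) = 0.4237 I₀.
I₃ = I₂ cos²(132° − 72°) = 0.4237 I₀ · cos²(60°) = 0.1059 I₀.
Ratio = 0.1059 / 0.08591 = 1.233.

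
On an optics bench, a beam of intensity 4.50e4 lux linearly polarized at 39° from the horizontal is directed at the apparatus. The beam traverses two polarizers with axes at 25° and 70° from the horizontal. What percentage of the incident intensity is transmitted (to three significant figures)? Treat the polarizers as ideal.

I₁ = 4.50e4 lux · cos²(14°) = 4.237e+04 lux.
I₂ = I₁ · cos²(45°) = 4.237e+04 · 0.5 = 2.118e+04 lux.
That is 47.07% of the incident intensity.

≈ 47.1%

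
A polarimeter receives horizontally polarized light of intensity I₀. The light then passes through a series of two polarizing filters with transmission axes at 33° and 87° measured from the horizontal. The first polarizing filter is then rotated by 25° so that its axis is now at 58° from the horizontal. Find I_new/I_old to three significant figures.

I_new/I_old ≈ 0.884

Before rotation:
I₁ = I₀ cos²(33° − 0°) = I₀ cos²(33°) = 0.7034 I₀.
I₂ = I₁ cos²(87° − 33°) = 0.7034 I₀ · cos²(54°) = 0.243 I₀.
After rotation:
I₁ = I₀ cos²(58° − 0°) = I₀ cos²(58°) = 0.2808 I₀.
I₂ = I₁ cos²(87° − 58°) = 0.2808 I₀ · cos²(29°) = 0.2148 I₀.
Ratio = 0.2148 / 0.243 = 0.884.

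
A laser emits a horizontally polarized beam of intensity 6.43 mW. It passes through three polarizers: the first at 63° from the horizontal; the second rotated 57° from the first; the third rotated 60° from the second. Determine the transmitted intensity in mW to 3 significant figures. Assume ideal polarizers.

By Malus's law, I₁ = 6.43 mW · cos²(63°) = 1.325 mW.
I₂ = I₁ · cos²(57°) = 1.325 · 0.2966 = 0.3931 mW.
I₃ = I₂ · cos²(60°) = 0.3931 · 0.25 = 0.09828 mW.

I ≈ 0.0983 mW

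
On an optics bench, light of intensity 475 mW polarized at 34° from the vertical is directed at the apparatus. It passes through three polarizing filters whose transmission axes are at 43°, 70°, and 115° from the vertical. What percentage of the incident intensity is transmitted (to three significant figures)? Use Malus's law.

≈ 38.7%

By Malus's law, I₁ = 475 mW · cos²(9°) = 463.4 mW.
I₂ = I₁ · cos²(27°) = 463.4 · 0.7939 = 367.9 mW.
I₃ = I₂ · cos²(45°) = 367.9 · 0.5 = 183.9 mW.
That is 38.72% of the incident intensity.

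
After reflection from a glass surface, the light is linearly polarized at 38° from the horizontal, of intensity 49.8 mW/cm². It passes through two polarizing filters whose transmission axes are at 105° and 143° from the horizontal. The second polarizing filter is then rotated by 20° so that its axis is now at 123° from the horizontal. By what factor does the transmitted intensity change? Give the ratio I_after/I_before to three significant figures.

I_new/I_old ≈ 1.46

Before rotation:
I₁ = I₀ cos²(105° − 38°) = I₀ cos²(67°) = 0.1527 I₀.
I₂ = I₁ cos²(143° − 105°) = 0.1527 I₀ · cos²(38°) = 0.0948 I₀.
After rotation:
I₁ = I₀ cos²(105° − 38°) = I₀ cos²(67°) = 0.1527 I₀.
I₂ = I₁ cos²(123° − 105°) = 0.1527 I₀ · cos²(18°) = 0.1381 I₀.
Ratio = 0.1381 / 0.0948 = 1.457.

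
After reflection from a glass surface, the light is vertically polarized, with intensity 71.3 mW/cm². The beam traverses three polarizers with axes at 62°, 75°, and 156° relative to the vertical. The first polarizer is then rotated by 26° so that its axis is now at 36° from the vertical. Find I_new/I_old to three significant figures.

Before rotation:
By Malus's law, I₁ = I₀ cos²(62° − 0°) = I₀ cos²(62°) = 0.2204 I₀.
I₂ = I₁ cos²(75° − 62°) = 0.2204 I₀ · cos²(13°) = 0.2093 I₀.
I₃ = I₂ cos²(156° − 75°) = 0.2093 I₀ · cos²(81°) = 0.005121 I₀.
After rotation:
I₁ = I₀ cos²(36° − 0°) = I₀ cos²(36°) = 0.6545 I₀.
I₂ = I₁ cos²(75° − 36°) = 0.6545 I₀ · cos²(39°) = 0.3953 I₀.
I₃ = I₂ cos²(156° − 75°) = 0.3953 I₀ · cos²(81°) = 0.009674 I₀.
Ratio = 0.009674 / 0.005121 = 1.889.

I_new/I_old ≈ 1.89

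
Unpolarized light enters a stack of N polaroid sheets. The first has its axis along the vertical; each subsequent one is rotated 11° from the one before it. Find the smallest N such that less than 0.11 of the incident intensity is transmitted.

N = 42

First polarizer halves the unpolarized light: factor 1/2.
Each further stage multiplies by cos²(11°) = 0.9636.
After N polarizers: T = 0.5·0.9636^(N−1). Require T < 0.11 ⇒ N−1 > ln(0.11/0.5)/ln(0.9636) = 40.83, so N−1 ≥ 41 and N = 42.
Check: N=42 gives T = 0.1093 < 0.11; N=41 gives T = 0.1134.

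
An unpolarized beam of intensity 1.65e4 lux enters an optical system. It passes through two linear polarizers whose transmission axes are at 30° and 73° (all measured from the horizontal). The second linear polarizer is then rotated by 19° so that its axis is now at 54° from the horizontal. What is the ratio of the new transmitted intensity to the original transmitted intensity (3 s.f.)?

I_new/I_old ≈ 1.56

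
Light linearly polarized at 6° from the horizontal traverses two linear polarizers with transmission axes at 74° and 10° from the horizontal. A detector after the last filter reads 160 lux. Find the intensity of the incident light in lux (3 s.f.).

I₁ = I₀ cos²(74° − 6°) = I₀ cos²(68°) = 0.1403 I₀.
I₂ = I₁ cos²(10° − 74°) = 0.1403 I₀ · cos²(64°) = 0.02697 I₀.
So 160 lux = 0.02697 I₀, giving I₀ = 160/0.02697 = 5933 lux.

I₀ ≈ 5930 lux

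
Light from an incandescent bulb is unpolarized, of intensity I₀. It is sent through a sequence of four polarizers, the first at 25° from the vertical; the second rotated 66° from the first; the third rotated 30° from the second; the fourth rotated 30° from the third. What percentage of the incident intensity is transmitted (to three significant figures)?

≈ 4.65%

Unpolarized light through the first polarizer → I₁ = ½ I₀, now polarized at 25°.
I₂ = I₁ cos²(66°) = 0.5 · 0.1654 I₀ = 0.08272 I₀.
I₃ = I₂ cos²(30°) = 0.08272 · 0.75 I₀ = 0.06204 I₀.
I₄ = I₃ cos²(30°) = 0.06204 · 0.75 I₀ = 0.04653 I₀.
That is 4.653% of the incident intensity.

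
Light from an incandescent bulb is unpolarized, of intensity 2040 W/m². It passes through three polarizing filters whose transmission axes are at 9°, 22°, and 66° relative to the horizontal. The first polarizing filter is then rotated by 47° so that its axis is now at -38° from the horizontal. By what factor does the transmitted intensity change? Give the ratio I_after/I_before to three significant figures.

Before rotation:
Unpolarized light through the first polarizer → I₁ = ½ I₀, now polarized at 9°.
I₂ = I₁ cos²(22° − 9°) = 0.5 I₀ · cos²(13°) = 0.4747 I₀.
I₃ = I₂ cos²(66° − 22°) = 0.4747 I₀ · cos²(44°) = 0.2456 I₀.
After rotation:
Unpolarized light through the first polarizer → I₁ = ½ I₀, now polarized at -38°.
I₂ = I₁ cos²(22° + 38°) = 0.5 I₀ · cos²(60°) = 0.125 I₀.
I₃ = I₂ cos²(66° − 22°) = 0.125 I₀ · cos²(44°) = 0.06468 I₀.
Ratio = 0.06468 / 0.2456 = 0.2633.

I_new/I_old ≈ 0.263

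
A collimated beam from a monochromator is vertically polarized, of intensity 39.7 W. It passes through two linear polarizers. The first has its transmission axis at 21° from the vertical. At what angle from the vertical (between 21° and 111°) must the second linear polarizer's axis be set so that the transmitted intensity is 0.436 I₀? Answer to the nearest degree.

I₁ = I₀ cos²(21° − 0°) = I₀ cos²(21°) = 0.8716 I₀.
Need I₂/I₀ = 0.436, so cos²(θ − 21°) = 0.436 / 0.8716 = 0.5002.
θ − 21° = arccos(√0.5002) = 45.0°, giving θ ≈ 21 + 45.0 = 66.0°.

θ ≈ 66°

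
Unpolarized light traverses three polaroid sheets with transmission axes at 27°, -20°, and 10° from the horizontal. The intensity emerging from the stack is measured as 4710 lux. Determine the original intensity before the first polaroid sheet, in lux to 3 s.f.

I₀ ≈ 2.70e4 lux

Unpolarized light through the first polarizer → I₁ = ½ I₀, now polarized at 27°.
I₂ = I₁ cos²(-20° − 27°) = 0.5 I₀ · cos²(47°) = 0.2326 I₀.
I₃ = I₂ cos²(10° + 20°) = 0.2326 I₀ · cos²(30°) = 0.1744 I₀.
So 4710 lux = 0.1744 I₀, giving I₀ = 4710/0.1744 = 2.7e+04 lux.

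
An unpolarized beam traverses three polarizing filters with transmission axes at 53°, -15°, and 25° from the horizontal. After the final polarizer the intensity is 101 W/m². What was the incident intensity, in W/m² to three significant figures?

Unpolarized light through the first polarizer → I₁ = ½ I₀, now polarized at 53°.
I₂ = I₁ cos²(-15° − 53°) = 0.5 I₀ · cos²(68°) = 0.07017 I₀.
I₃ = I₂ cos²(25° + 15°) = 0.07017 I₀ · cos²(40°) = 0.04117 I₀.
So 101 W/m² = 0.04117 I₀, giving I₀ = 101/0.04117 = 2453 W/m².

I₀ ≈ 2450 W/m²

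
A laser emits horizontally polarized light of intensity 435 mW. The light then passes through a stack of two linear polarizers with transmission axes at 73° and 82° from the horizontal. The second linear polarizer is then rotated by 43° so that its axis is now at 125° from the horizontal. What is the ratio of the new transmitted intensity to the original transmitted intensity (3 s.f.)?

I_new/I_old ≈ 0.389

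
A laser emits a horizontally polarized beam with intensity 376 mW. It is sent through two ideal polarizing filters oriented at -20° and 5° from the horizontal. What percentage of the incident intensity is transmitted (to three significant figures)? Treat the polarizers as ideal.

By Malus's law, I₁ = 376 mW · cos²(20°) = 332 mW.
I₂ = I₁ · cos²(25°) = 332 · 0.8214 = 272.7 mW.
That is 72.53% of the incident intensity.

≈ 72.5%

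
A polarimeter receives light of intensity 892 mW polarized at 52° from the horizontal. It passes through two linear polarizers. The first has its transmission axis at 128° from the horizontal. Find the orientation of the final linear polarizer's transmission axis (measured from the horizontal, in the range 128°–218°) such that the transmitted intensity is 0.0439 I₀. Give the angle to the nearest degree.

θ ≈ 158°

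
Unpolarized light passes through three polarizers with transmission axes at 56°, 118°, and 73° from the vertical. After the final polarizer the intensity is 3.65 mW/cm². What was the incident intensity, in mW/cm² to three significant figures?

I₀ ≈ 66.2 mW/cm²

Unpolarized light through the first polarizer → I₁ = ½ I₀, now polarized at 56°.
I₂ = I₁ cos²(118° − 56°) = 0.5 I₀ · cos²(62°) = 0.1102 I₀.
I₃ = I₂ cos²(73° − 118°) = 0.1102 I₀ · cos²(45°) = 0.0551 I₀.
So 3.65 mW/cm² = 0.0551 I₀, giving I₀ = 3.65/0.0551 = 66.24 mW/cm².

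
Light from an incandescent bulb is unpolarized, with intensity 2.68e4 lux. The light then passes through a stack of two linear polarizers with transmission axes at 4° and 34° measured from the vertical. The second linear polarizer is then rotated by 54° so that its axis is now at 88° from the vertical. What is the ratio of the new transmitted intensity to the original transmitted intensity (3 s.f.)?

I_new/I_old ≈ 0.0146

Before rotation:
Unpolarized light through the first polarizer → I₁ = ½ I₀, now polarized at 4°.
I₂ = I₁ cos²(34° − 4°) = 0.5 I₀ · cos²(30°) = 0.375 I₀.
After rotation:
Unpolarized light through the first polarizer → I₁ = ½ I₀, now polarized at 4°.
I₂ = I₁ cos²(88° − 4°) = 0.5 I₀ · cos²(84°) = 0.005463 I₀.
Ratio = 0.005463 / 0.375 = 0.01457.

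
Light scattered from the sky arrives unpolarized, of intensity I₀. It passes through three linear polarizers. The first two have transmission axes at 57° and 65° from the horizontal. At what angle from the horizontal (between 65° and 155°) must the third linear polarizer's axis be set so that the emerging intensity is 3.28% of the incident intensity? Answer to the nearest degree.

θ ≈ 140°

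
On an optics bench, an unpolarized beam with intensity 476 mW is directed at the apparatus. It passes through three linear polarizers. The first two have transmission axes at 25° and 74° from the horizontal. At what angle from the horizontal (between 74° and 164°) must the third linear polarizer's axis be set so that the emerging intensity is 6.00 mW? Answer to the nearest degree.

Unpolarized light through the first polarizer → I₁ = ½ I₀, now polarized at 25°.
I₂ = I₁ cos²(74° − 25°) = 0.5 I₀ · cos²(49°) = 0.2152 I₀.
Target fraction: 6.00 / 476 mW = 0.01261 of I₀.
Need I₃/I₀ = 0.01261, so cos²(θ − 74°) = 0.01261 / 0.2152 = 0.05857.
θ − 74° = arccos(√0.05857) = 76.0°, giving θ ≈ 74 + 76.0 = 150.0°.

θ ≈ 150°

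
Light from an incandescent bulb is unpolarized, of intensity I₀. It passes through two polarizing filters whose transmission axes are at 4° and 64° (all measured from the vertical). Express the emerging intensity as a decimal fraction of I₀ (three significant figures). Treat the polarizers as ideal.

Unpolarized light through the first polarizer → I₁ = ½ I₀, now polarized at 4°.
I₂ = I₁ cos²(64° − 4°) = 0.5 I₀ · cos²(60°) = 0.125 I₀.
Transmitted fraction = 0.125.

≈ 0.125 I₀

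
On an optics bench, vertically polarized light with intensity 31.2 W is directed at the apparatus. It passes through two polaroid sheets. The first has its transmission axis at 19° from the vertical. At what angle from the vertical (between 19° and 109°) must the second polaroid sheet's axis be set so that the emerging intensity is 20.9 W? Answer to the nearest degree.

I₁ = I₀ cos²(19° − 0°) = I₀ cos²(19°) = 0.894 I₀.
Target fraction: 20.9 / 31.2 W = 0.6699 of I₀.
Need I₂/I₀ = 0.6699, so cos²(θ − 19°) = 0.6699 / 0.894 = 0.7493.
θ − 19° = arccos(√0.7493) = 30.0°, giving θ ≈ 19 + 30.0 = 49.0°.

θ ≈ 49°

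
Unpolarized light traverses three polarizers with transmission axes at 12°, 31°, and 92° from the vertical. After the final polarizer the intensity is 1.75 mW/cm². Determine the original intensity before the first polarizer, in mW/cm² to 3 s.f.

Unpolarized light through the first polarizer → I₁ = ½ I₀, now polarized at 12°.
I₂ = I₁ cos²(31° − 12°) = 0.5 I₀ · cos²(19°) = 0.447 I₀.
I₃ = I₂ cos²(92° − 31°) = 0.447 I₀ · cos²(61°) = 0.1051 I₀.
So 1.75 mW/cm² = 0.1051 I₀, giving I₀ = 1.75/0.1051 = 16.66 mW/cm².

I₀ ≈ 16.7 mW/cm²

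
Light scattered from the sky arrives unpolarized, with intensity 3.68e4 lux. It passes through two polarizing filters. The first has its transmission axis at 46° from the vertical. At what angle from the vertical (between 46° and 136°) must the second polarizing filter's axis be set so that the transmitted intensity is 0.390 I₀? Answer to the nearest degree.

Unpolarized light through the first polarizer → I₁ = ½ I₀, now polarized at 46°.
Need I₂/I₀ = 0.39, so cos²(θ − 46°) = 0.39 / 0.5 = 0.78.
θ − 46° = arccos(√0.78) = 28.0°, giving θ ≈ 46 + 28.0 = 74.0°.

θ ≈ 74°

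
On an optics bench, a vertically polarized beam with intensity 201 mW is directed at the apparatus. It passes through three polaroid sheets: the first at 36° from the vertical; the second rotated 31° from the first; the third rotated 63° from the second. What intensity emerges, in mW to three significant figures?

I ≈ 19.9 mW

By Malus's law, I₁ = 201 mW · cos²(36°) = 131.6 mW.
I₂ = I₁ · cos²(31°) = 131.6 · 0.7347 = 96.66 mW.
I₃ = I₂ · cos²(63°) = 96.66 · 0.2061 = 19.92 mW.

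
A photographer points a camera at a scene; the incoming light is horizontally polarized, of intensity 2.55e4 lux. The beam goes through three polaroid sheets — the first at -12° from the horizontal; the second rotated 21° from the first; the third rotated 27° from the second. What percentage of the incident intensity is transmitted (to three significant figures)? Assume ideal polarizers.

≈ 66.2%

By Malus's law, I₁ = 2.55e4 lux · cos²(12°) = 2.44e+04 lux.
I₂ = I₁ · cos²(21°) = 2.44e+04 · 0.8716 = 2.126e+04 lux.
I₃ = I₂ · cos²(27°) = 2.126e+04 · 0.7939 = 1.688e+04 lux.
That is 66.2% of the incident intensity.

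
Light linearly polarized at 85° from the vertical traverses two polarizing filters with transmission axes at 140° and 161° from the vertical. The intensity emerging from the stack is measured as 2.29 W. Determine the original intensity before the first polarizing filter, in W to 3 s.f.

I₀ ≈ 7.99 W

By Malus's law, I₁ = I₀ cos²(140° − 85°) = I₀ cos²(55°) = 0.329 I₀.
I₂ = I₁ cos²(161° − 140°) = 0.329 I₀ · cos²(21°) = 0.2867 I₀.
So 2.29 W = 0.2867 I₀, giving I₀ = 2.29/0.2867 = 7.986 W.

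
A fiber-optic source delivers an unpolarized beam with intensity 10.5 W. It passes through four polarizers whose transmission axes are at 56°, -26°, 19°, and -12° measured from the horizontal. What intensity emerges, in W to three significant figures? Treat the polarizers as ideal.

Unpolarized light through the first polarizer → I₁ = 10.5 W/2 = 5.25 W, polarized at 56°.
I₂ = I₁ · cos²(82°) = 5.25 · 0.01937 = 0.1017 W.
I₃ = I₂ · cos²(45°) = 0.1017 · 0.5 = 0.05084 W.
I₄ = I₃ · cos²(31°) = 0.05084 · 0.7347 = 0.03736 W.

I ≈ 0.0374 W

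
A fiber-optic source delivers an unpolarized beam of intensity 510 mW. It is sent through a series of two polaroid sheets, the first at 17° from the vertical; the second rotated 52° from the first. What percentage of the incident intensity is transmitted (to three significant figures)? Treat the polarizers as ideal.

≈ 19.0%

Unpolarized light through the first polarizer → I₁ = 510 mW/2 = 255 mW, polarized at 17°.
I₂ = I₁ · cos²(52°) = 255 · 0.379 = 96.65 mW.
That is 18.95% of the incident intensity.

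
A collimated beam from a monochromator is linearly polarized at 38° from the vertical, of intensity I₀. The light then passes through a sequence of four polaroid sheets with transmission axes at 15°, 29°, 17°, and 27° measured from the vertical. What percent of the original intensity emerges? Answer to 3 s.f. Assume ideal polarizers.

I₁ = I₀ cos²(15° − 38°) = I₀ cos²(23°) = 0.8473 I₀.
I₂ = I₁ cos²(29° − 15°) = 0.8473 I₀ · cos²(14°) = 0.7977 I₀.
I₃ = I₂ cos²(17° − 29°) = 0.7977 I₀ · cos²(12°) = 0.7633 I₀.
I₄ = I₃ cos²(27° − 17°) = 0.7633 I₀ · cos²(10°) = 0.7402 I₀.
That is 74.02% of the incident intensity.

≈ 74.0%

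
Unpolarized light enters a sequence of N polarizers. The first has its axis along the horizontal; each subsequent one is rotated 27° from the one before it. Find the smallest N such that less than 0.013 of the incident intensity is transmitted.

First polarizer halves the unpolarized light: factor 1/2.
Each further stage multiplies by cos²(27°) = 0.7939.
After N polarizers: T = 0.5·0.7939^(N−1). Require T < 0.013 ⇒ N−1 > ln(0.013/0.5)/ln(0.7939) = 15.81, so N−1 ≥ 16 and N = 17.
Check: N=17 gives T = 0.01245 < 0.013; N=16 gives T = 0.01568.

N = 17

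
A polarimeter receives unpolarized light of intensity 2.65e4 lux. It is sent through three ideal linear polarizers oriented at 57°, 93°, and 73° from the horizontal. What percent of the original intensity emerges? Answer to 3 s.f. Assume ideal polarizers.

≈ 28.9%

Unpolarized light through the first polarizer → I₁ = 2.65e4 lux/2 = 1.325e+04 lux, polarized at 57°.
I₂ = I₁ · cos²(36°) = 1.325e+04 · 0.6545 = 8672 lux.
I₃ = I₂ · cos²(20°) = 8672 · 0.883 = 7658 lux.
That is 28.9% of the incident intensity.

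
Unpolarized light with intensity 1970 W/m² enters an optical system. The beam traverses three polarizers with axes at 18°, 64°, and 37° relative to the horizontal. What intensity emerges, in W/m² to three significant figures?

I ≈ 377 W/m²

Unpolarized light through the first polarizer → I₁ = 1970 W/m²/2 = 985 W/m², polarized at 18°.
I₂ = I₁ · cos²(46°) = 985 · 0.4826 = 475.3 W/m².
I₃ = I₂ · cos²(27°) = 475.3 · 0.7939 = 377.3 W/m².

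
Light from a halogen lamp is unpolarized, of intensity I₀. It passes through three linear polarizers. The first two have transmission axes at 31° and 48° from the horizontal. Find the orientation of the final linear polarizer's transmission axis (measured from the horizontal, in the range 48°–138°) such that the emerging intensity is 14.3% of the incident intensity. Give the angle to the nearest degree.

θ ≈ 104°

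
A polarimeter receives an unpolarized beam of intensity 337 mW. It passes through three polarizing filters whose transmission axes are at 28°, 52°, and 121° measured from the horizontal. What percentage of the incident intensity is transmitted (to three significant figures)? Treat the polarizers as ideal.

Unpolarized light through the first polarizer → I₁ = 337 mW/2 = 168.5 mW, polarized at 28°.
I₂ = I₁ · cos²(24°) = 168.5 · 0.8346 = 140.6 mW.
I₃ = I₂ · cos²(69°) = 140.6 · 0.1284 = 18.06 mW.
That is 5.359% of the incident intensity.

≈ 5.36%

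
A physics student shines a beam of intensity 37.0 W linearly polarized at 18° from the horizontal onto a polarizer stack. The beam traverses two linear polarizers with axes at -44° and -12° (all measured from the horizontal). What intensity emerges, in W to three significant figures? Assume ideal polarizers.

I₁ = 37.0 W · cos²(62°) = 8.155 W.
I₂ = I₁ · cos²(32°) = 8.155 · 0.7192 = 5.865 W.

I ≈ 5.86 W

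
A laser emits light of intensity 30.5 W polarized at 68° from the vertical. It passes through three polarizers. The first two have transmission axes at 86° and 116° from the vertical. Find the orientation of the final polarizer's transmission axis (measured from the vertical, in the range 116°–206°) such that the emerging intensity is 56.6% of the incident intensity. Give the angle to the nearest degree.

θ ≈ 140°

I₁ = I₀ cos²(86° − 68°) = I₀ cos²(18°) = 0.9045 I₀.
I₂ = I₁ cos²(116° − 86°) = 0.9045 I₀ · cos²(30°) = 0.6784 I₀.
Need I₃/I₀ = 0.566, so cos²(θ − 116°) = 0.566 / 0.6784 = 0.8343.
θ − 116° = arccos(√0.8343) = 24.0°, giving θ ≈ 116 + 24.0 = 140.0°.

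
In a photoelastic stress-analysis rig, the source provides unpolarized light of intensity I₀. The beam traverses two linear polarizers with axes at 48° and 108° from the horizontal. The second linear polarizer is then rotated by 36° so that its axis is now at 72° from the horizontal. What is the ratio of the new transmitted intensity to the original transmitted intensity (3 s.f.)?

I_new/I_old ≈ 3.34

Before rotation:
Unpolarized light through the first polarizer → I₁ = ½ I₀, now polarized at 48°.
I₂ = I₁ cos²(108° − 48°) = 0.5 I₀ · cos²(60°) = 0.125 I₀.
After rotation:
Unpolarized light through the first polarizer → I₁ = ½ I₀, now polarized at 48°.
I₂ = I₁ cos²(72° − 48°) = 0.5 I₀ · cos²(24°) = 0.4173 I₀.
Ratio = 0.4173 / 0.125 = 3.338.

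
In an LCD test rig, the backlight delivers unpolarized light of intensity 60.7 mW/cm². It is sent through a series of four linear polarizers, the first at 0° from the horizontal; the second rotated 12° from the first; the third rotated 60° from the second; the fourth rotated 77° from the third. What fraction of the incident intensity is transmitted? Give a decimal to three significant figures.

Unpolarized light through the first polarizer → I₁ = 60.7 mW/cm²/2 = 30.35 mW/cm², polarized at 0°.
I₂ = I₁ · cos²(12°) = 30.35 · 0.9568 = 29.04 mW/cm².
I₃ = I₂ · cos²(60°) = 29.04 · 0.25 = 7.26 mW/cm².
I₄ = I₃ · cos²(77°) = 7.26 · 0.0506 = 0.3674 mW/cm².
Transmitted fraction = 0.006052.

I/I₀ ≈ 0.00605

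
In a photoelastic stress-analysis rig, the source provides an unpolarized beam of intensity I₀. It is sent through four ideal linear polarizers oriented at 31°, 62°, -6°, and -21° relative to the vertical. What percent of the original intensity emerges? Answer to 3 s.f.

≈ 4.81%

Unpolarized light through the first polarizer → I₁ = ½ I₀, now polarized at 31°.
I₂ = I₁ cos²(62° − 31°) = 0.5 I₀ · cos²(31°) = 0.3674 I₀.
I₃ = I₂ cos²(-6° − 62°) = 0.3674 I₀ · cos²(68°) = 0.05155 I₀.
I₄ = I₃ cos²(-21° + 6°) = 0.05155 I₀ · cos²(15°) = 0.0481 I₀.
That is 4.81% of the incident intensity.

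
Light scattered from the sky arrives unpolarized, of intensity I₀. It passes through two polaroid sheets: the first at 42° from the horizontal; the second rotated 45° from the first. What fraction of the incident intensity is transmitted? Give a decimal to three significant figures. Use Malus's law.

≈ 0.250 I₀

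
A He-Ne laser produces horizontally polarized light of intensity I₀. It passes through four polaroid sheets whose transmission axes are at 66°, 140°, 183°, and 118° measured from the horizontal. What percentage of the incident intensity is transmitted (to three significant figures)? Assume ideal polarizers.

I₁ = I₀ cos²(66° − 0°) = I₀ cos²(66°) = 0.1654 I₀.
I₂ = I₁ cos²(140° − 66°) = 0.1654 I₀ · cos²(74°) = 0.01257 I₀.
I₃ = I₂ cos²(183° − 140°) = 0.01257 I₀ · cos²(43°) = 0.006723 I₀.
I₄ = I₃ cos²(118° − 183°) = 0.006723 I₀ · cos²(65°) = 0.001201 I₀.
That is 0.1201% of the incident intensity.

≈ 0.120%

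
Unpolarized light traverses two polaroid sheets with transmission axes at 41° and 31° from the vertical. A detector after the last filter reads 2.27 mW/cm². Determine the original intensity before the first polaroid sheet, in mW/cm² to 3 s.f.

Unpolarized light through the first polarizer → I₁ = ½ I₀, now polarized at 41°.
I₂ = I₁ cos²(31° − 41°) = 0.5 I₀ · cos²(10°) = 0.4849 I₀.
So 2.27 mW/cm² = 0.4849 I₀, giving I₀ = 2.27/0.4849 = 4.681 mW/cm².

I₀ ≈ 4.68 mW/cm²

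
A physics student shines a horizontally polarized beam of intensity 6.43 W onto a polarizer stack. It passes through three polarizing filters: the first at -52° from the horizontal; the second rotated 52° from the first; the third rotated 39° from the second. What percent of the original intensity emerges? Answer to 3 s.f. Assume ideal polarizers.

I₁ = 6.43 W · cos²(52°) = 2.437 W.
I₂ = I₁ · cos²(52°) = 2.437 · 0.379 = 0.9238 W.
I₃ = I₂ · cos²(39°) = 0.9238 · 0.604 = 0.5579 W.
That is 8.677% of the incident intensity.

≈ 8.68%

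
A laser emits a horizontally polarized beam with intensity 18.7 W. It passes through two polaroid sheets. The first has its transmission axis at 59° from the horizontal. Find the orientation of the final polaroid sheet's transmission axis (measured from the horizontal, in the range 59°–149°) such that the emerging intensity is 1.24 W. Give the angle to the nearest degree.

I₁ = I₀ cos²(59° − 0°) = I₀ cos²(59°) = 0.2653 I₀.
Target fraction: 1.24 / 18.7 W = 0.06631 of I₀.
Need I₂/I₀ = 0.06631, so cos²(θ − 59°) = 0.06631 / 0.2653 = 0.25.
θ − 59° = arccos(√0.25) = 60.0°, giving θ ≈ 59 + 60.0 = 119.0°.

θ ≈ 119°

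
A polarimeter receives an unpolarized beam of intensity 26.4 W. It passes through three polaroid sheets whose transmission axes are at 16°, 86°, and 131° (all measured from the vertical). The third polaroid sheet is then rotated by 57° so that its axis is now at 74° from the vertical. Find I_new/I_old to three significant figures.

I_new/I_old ≈ 1.91

Before rotation:
Unpolarized light through the first polarizer → I₁ = ½ I₀, now polarized at 16°.
I₂ = I₁ cos²(86° − 16°) = 0.5 I₀ · cos²(70°) = 0.05849 I₀.
I₃ = I₂ cos²(131° − 86°) = 0.05849 I₀ · cos²(45°) = 0.02924 I₀.
After rotation:
Unpolarized light through the first polarizer → I₁ = ½ I₀, now polarized at 16°.
I₂ = I₁ cos²(86° − 16°) = 0.5 I₀ · cos²(70°) = 0.05849 I₀.
I₃ = I₂ cos²(74° − 86°) = 0.05849 I₀ · cos²(12°) = 0.05596 I₀.
Ratio = 0.05596 / 0.02924 = 1.914.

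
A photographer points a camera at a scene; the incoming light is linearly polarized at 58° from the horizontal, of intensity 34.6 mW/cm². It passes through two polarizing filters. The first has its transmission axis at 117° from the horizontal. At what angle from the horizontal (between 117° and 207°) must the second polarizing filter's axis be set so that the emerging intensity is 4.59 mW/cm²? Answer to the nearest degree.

I₁ = I₀ cos²(117° − 58°) = I₀ cos²(59°) = 0.2653 I₀.
Target fraction: 4.59 / 34.6 mW/cm² = 0.1327 of I₀.
Need I₂/I₀ = 0.1327, so cos²(θ − 117°) = 0.1327 / 0.2653 = 0.5001.
θ − 117° = arccos(√0.5001) = 45.0°, giving θ ≈ 117 + 45.0 = 162.0°.

θ ≈ 162°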